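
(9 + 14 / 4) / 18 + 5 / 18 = 35/36 = 0.97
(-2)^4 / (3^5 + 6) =16/249 = 0.06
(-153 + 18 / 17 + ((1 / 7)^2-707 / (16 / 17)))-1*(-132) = -10277331/13328 = -771.11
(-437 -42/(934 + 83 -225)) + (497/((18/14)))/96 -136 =-5408027/9504 = -569.03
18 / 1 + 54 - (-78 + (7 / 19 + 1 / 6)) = 17039/114 = 149.46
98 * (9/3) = 294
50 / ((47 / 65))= 3250/47 = 69.15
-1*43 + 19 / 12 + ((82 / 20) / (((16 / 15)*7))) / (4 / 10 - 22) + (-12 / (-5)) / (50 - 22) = -1667489/40320 = -41.36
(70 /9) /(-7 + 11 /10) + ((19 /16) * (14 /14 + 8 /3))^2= 2397979/135936 = 17.64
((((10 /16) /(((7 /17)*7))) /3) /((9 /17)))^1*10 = 7225/5292 = 1.37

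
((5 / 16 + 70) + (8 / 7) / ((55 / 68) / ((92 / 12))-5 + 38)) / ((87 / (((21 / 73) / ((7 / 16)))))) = 407944067/767283363 = 0.53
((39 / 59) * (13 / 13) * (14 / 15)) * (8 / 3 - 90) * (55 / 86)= -262262/7611 = -34.46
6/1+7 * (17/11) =185/11 = 16.82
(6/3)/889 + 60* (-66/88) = -40003/889 = -45.00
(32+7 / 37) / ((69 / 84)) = 33348/851 = 39.19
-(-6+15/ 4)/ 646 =9/2584 = 0.00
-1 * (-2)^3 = 8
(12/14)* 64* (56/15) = 1024/5 = 204.80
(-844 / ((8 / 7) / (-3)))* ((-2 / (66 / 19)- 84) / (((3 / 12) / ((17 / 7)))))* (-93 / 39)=620701654/143 = 4340571.01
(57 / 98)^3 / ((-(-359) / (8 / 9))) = 20577/42235991 = 0.00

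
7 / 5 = 1.40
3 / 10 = 0.30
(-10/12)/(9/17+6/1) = -85/666 = -0.13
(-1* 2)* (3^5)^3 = -28697814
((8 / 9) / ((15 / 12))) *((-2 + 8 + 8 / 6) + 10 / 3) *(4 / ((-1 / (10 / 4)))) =-2048/27 = -75.85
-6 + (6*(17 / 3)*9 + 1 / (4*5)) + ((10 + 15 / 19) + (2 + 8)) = 121919/380 = 320.84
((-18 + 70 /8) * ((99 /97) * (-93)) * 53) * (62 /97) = 559702737/18818 = 29742.94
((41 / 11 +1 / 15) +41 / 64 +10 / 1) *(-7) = -1067003/10560 = -101.04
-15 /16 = -0.94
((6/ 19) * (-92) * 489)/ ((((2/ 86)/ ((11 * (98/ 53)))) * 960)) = -260671719/20140 = -12942.99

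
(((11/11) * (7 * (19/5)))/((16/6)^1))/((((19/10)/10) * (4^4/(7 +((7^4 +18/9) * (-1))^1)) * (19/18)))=-566055/1216 = -465.51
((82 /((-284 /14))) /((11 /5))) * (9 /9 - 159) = 226730/781 = 290.31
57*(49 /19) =147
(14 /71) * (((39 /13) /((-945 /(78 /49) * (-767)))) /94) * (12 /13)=8/627072355 = 0.00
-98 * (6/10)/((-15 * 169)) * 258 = 5.98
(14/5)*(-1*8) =-112/5 = -22.40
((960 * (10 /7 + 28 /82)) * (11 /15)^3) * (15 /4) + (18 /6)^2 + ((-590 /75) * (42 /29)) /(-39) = 818721145/324597 = 2522.27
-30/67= -0.45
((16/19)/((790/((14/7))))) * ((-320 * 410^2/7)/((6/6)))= -172134400/10507 = -16382.83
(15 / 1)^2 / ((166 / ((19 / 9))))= 475/166 = 2.86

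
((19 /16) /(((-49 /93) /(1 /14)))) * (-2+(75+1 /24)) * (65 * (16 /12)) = -1019.10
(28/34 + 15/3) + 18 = 405/17 = 23.82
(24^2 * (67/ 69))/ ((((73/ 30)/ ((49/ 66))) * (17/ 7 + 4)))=1470784/55407 = 26.55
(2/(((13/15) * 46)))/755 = 3/45149 = 0.00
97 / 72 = 1.35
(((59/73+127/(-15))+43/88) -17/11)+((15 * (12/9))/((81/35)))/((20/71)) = 57143519/2601720 = 21.96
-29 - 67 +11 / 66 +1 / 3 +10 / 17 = -3227/34 = -94.91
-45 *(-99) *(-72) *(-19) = 6094440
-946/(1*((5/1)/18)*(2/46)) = -391644/5 = -78328.80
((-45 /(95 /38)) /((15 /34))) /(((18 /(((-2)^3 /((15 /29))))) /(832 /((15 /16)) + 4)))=105478336/3375 = 31252.84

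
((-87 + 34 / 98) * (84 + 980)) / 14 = -322696/49 = -6585.63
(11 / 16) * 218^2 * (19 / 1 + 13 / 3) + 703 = 4578403/6 = 763067.17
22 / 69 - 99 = -6809/69 = -98.68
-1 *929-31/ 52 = -48339/52 = -929.60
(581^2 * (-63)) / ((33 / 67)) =-474948327/11 = -43177120.64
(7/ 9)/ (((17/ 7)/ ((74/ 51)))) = 3626/7803 = 0.46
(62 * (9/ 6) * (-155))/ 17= -847.94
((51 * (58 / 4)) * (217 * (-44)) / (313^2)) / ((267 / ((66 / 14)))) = -11095458/8719241 = -1.27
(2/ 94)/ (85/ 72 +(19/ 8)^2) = 576/184663 = 0.00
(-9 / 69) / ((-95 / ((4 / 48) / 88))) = 1/769120 = 0.00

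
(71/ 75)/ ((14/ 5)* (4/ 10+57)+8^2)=71/16854 = 0.00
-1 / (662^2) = -1/438244 = 0.00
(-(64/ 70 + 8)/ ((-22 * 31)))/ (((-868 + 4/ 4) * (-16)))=13/13796860 = 0.00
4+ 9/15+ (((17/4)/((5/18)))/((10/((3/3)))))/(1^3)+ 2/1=813/100 = 8.13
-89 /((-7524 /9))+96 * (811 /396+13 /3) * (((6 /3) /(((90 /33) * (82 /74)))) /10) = 313481681/7712100 = 40.65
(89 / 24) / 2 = 89/48 = 1.85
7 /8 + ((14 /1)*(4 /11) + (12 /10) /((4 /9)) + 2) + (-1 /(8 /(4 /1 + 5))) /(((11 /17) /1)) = 491/55 = 8.93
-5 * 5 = -25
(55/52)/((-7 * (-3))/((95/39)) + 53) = 5225/304408 = 0.02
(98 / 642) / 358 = 49/114918 = 0.00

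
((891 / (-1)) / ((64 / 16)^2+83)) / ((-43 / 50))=10.47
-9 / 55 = -0.16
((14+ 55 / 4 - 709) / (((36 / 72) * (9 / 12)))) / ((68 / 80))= -109000/51 = -2137.25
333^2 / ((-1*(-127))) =110889/127 = 873.14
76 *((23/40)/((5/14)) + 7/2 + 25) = 57209/25 = 2288.36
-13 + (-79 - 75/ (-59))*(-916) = 4200009/59 = 71186.59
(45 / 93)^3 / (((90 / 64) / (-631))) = -1514400/29791 = -50.83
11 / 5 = 2.20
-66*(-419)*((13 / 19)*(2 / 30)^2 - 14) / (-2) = 275788733/1425 = 193535.95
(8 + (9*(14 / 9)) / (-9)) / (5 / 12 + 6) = 232/231 = 1.00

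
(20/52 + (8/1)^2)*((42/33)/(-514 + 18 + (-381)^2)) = 11718/20687095 = 0.00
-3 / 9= -1/3 = -0.33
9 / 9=1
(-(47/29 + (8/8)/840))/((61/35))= -39509/42456 = -0.93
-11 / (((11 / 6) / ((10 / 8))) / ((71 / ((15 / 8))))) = -284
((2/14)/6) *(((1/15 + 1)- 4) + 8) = 38/315 = 0.12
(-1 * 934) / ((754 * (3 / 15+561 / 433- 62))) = 1011055/49383984 = 0.02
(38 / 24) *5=95/12 = 7.92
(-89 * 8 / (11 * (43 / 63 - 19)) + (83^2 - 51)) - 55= 43074129/6347 = 6786.53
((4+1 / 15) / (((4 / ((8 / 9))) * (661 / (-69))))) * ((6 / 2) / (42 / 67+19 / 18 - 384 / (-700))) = -39480420/311232511 = -0.13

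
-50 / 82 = -25/41 = -0.61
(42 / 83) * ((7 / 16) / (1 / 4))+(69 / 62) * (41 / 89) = 320190/228997 = 1.40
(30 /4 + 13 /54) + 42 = 1343/27 = 49.74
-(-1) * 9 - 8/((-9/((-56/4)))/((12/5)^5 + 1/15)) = -82918177/84375 = -982.73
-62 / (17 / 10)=-36.47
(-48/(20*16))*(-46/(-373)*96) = -1.78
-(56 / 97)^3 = -175616/912673 = -0.19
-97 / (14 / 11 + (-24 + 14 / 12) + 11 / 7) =44814/9235 = 4.85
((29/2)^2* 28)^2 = 34656769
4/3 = 1.33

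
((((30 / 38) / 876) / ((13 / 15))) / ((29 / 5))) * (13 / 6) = 125/321784 = 0.00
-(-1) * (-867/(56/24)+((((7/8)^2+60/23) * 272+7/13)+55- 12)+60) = 5439977/8372 = 649.78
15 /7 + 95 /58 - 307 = -123107/406 = -303.22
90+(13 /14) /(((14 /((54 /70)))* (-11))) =90.00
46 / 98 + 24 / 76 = 731/931 = 0.79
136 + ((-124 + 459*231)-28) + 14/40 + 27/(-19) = 40284533/380 = 106011.93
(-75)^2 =5625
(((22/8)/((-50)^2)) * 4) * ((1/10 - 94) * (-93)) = 960597/25000 = 38.42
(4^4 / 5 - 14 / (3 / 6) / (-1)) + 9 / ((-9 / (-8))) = 436/5 = 87.20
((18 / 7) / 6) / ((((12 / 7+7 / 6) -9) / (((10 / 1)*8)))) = -5.60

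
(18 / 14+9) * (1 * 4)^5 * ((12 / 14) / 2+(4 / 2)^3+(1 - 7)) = 25579.10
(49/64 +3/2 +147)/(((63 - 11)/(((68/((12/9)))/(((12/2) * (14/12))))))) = 487203/23296 = 20.91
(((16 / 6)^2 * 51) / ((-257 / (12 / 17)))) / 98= -128/12593 = -0.01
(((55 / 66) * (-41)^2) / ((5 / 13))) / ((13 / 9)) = 5043/2 = 2521.50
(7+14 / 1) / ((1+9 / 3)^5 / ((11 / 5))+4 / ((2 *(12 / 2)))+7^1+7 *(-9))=693/13523 = 0.05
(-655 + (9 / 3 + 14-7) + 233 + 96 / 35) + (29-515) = -31334/35 = -895.26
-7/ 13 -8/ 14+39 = 3448/91 = 37.89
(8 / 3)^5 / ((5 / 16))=524288/1215 = 431.51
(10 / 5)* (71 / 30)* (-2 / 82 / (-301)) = 71/185115 = 0.00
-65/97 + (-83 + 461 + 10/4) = 73687/194 = 379.83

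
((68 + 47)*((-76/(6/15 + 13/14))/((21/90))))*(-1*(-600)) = -524400000/31 = -16916129.03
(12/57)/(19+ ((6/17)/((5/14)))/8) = 680/61769 = 0.01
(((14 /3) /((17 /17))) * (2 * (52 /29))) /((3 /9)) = 1456/29 = 50.21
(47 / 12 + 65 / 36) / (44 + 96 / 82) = 4223/33336 = 0.13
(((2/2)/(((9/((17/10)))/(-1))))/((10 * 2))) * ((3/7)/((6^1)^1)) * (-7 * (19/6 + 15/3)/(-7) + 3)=-1139/151200 = -0.01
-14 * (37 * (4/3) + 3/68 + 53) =-146195/102 = -1433.28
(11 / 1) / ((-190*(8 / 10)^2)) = -55/608 = -0.09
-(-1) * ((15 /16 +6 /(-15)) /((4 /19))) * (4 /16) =817/1280 = 0.64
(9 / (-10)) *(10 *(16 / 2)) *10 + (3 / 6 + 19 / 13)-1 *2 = -18721/26 = -720.04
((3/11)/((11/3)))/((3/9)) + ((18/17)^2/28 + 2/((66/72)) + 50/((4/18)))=55674669/244783 = 227.44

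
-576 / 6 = -96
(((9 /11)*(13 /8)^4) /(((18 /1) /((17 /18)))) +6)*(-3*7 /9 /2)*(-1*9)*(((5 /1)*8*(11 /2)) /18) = 357617155/442368 = 808.42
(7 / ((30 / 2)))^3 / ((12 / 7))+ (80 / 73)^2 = 271994929/215824500 = 1.26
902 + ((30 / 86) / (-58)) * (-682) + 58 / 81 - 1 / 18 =183178687/202014 = 906.76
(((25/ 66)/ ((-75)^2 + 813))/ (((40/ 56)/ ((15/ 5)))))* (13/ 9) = 455/1274724 = 0.00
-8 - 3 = -11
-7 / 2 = -3.50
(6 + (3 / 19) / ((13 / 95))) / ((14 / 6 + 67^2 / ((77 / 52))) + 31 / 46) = 988218/419185247 = 0.00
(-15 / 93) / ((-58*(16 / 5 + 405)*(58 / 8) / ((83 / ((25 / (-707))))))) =-117362/53210911 = 0.00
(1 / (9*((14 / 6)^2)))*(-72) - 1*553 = -27169/49 = -554.47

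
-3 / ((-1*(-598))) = -3/598 = -0.01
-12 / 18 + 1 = 0.33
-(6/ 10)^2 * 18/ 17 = -162/425 = -0.38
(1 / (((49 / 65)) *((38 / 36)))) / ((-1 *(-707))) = 1170/658217 = 0.00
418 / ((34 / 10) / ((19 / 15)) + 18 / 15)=39710/369 = 107.62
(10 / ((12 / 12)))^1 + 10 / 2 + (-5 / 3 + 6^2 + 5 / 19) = 2827/57 = 49.60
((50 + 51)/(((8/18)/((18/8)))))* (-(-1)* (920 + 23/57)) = 470613.82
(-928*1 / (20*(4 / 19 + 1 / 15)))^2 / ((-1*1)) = -28020.22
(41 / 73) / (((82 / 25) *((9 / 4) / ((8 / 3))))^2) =160000/2181897 = 0.07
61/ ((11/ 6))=366/11 = 33.27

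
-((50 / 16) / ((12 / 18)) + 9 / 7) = -669/112 = -5.97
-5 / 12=-0.42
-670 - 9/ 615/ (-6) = -274699/410 = -670.00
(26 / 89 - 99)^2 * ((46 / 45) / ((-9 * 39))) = -710021270/25022439 = -28.38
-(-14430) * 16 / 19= 230880/19 = 12151.58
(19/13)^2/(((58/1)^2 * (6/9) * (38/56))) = 399/284258 = 0.00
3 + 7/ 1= 10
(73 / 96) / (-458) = -73/43968 = 0.00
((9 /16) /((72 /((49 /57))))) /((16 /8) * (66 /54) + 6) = 147/184832 = 0.00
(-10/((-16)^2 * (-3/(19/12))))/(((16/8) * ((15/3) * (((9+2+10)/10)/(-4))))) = -95/24192 = 0.00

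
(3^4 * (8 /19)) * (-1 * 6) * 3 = -11664/19 = -613.89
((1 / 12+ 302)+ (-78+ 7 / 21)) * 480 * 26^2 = 72818720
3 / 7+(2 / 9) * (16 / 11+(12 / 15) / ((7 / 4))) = 2957/3465 = 0.85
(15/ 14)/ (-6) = -5/28 = -0.18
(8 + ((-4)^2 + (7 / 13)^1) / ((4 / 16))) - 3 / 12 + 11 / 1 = 4415/52 = 84.90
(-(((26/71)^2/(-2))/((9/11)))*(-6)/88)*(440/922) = -18590/6971703 = 0.00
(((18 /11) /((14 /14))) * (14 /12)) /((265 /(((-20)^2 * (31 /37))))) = 52080/21571 = 2.41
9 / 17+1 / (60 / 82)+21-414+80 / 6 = -377.77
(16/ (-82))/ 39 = -8/1599 = -0.01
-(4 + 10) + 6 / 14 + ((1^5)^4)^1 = -88/7 = -12.57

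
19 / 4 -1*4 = 3/4 = 0.75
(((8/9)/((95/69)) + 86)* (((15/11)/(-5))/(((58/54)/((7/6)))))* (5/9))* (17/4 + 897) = -311576545/24244 = -12851.70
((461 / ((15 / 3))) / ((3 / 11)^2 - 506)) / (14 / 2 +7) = -55781/4285190 = -0.01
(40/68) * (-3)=-30/17 = -1.76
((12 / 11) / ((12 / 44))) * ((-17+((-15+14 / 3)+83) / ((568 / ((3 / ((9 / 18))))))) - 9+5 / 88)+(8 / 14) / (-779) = -100.70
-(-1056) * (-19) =-20064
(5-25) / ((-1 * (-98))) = -10/49 = -0.20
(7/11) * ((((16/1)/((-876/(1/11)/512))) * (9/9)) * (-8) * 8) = 917504/26499 = 34.62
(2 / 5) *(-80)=-32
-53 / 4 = -13.25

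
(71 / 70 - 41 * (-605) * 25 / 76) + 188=22207153/2660 = 8348.55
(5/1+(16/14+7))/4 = 23/7 = 3.29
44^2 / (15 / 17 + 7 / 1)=16456/67 = 245.61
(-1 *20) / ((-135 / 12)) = 16/9 = 1.78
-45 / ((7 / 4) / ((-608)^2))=-66539520/7 = -9505645.71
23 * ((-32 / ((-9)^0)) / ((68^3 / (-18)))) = 207/4913 = 0.04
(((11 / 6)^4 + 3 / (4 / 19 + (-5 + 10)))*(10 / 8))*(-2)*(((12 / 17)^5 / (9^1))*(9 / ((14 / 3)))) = -121866480/109328989 = -1.11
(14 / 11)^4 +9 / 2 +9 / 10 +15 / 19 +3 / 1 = 11.81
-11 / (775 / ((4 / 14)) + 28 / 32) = -88/21707 = 0.00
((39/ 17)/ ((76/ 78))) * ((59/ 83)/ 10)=89739/536180 = 0.17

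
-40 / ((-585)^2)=-8/68445 = 0.00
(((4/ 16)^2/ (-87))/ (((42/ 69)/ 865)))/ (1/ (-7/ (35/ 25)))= 99475/19488 = 5.10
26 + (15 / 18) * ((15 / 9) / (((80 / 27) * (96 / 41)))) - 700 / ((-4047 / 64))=154452163/4144128 = 37.27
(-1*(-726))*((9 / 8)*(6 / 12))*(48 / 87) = 6534/29 = 225.31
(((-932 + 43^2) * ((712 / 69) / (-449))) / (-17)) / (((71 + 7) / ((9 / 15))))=326452/34234005 = 0.01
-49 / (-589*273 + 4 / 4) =49/160796 = 0.00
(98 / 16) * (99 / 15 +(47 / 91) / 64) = 1346989/33280 = 40.47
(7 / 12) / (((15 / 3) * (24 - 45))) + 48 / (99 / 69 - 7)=-3107/360 = -8.63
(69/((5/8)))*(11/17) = 71.44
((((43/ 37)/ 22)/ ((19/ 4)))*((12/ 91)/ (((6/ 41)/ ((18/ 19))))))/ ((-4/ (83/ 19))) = -2633922/254036783 = -0.01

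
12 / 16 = 3/4 = 0.75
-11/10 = -1.10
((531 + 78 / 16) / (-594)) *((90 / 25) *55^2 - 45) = -1721945/176 = -9783.78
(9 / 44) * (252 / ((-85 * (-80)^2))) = -567/5984000 = 0.00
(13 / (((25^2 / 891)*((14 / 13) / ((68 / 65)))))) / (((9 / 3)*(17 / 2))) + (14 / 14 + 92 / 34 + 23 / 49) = 12706586/2603125 = 4.88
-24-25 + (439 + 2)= 392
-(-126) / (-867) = -42/289 = -0.15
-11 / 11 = -1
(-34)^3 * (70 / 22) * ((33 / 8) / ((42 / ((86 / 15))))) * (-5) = 1056295/3 = 352098.33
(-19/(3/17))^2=11592.11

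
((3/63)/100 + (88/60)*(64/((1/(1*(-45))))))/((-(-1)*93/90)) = -8870399/2170 = -4087.74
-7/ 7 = -1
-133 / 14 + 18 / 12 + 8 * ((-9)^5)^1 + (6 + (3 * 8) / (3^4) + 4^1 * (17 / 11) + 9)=-140296421/297 = -472378.52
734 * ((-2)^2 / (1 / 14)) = 41104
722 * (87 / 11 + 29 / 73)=4815740/803 = 5997.19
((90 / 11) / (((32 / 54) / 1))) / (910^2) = 243/14574560 = 0.00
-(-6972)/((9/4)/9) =27888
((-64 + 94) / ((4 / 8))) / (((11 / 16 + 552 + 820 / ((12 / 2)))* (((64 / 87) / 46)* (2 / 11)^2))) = 164.64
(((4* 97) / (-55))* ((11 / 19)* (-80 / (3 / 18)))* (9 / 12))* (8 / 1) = 223488/19 = 11762.53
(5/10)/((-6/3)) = -0.25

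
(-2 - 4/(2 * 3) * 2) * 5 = -50/3 = -16.67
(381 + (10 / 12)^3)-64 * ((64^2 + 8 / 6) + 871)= -317591.75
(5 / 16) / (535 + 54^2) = 5/55216 = 0.00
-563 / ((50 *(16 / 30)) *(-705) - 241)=563/19041 = 0.03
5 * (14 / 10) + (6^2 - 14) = 29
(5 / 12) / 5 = 1/12 = 0.08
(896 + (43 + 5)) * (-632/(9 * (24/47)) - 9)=-3734464/27 = -138313.48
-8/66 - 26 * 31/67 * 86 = -2287696/2211 = -1034.69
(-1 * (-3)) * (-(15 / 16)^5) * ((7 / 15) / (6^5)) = -4375/33554432 = 0.00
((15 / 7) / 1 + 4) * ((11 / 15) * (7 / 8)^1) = 473/120 = 3.94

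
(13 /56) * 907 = 11791/56 = 210.55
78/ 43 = 1.81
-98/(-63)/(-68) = -7/306 = -0.02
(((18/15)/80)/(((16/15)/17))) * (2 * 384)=918/5 = 183.60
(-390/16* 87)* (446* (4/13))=-291015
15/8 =1.88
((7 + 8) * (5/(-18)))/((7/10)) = -125/21 = -5.95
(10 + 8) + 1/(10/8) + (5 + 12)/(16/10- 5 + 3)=-23.70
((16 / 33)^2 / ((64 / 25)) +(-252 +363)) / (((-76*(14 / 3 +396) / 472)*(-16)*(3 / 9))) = 7137761/22107184 = 0.32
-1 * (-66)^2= -4356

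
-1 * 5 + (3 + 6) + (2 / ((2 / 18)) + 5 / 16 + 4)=421/16 = 26.31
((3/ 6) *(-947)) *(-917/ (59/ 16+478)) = 992456/1101 = 901.41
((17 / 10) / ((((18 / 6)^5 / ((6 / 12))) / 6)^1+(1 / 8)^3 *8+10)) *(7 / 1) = 3808/29125 = 0.13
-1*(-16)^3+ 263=4359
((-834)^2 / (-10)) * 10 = -695556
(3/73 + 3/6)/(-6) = -79/876 = -0.09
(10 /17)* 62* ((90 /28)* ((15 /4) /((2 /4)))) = 879.20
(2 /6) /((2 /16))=8/3 = 2.67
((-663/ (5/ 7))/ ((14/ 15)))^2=3956121/4 = 989030.25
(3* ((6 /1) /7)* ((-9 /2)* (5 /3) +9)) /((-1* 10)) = -27/70 = -0.39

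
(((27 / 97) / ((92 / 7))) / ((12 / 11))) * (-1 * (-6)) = 2079/17848 = 0.12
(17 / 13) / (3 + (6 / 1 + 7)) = 17/208 = 0.08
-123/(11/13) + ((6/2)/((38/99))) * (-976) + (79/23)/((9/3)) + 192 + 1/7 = -765207169/100947 = -7580.29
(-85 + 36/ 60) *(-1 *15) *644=815304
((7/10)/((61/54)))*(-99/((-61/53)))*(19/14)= 2691711/37210 = 72.34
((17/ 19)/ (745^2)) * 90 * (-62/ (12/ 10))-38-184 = -93646980/421819 = -222.01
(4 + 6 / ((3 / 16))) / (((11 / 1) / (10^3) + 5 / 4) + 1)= 36000/2261 = 15.92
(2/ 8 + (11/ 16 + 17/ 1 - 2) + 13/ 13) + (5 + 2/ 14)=22.08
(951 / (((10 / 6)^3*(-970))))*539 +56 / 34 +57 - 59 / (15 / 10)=-586403803/6183750 = -94.83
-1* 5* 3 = -15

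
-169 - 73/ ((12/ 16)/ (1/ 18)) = -4709/27 = -174.41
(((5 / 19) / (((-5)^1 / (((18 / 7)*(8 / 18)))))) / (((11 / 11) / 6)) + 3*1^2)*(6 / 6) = 351/133 = 2.64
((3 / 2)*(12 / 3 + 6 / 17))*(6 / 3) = 222/17 = 13.06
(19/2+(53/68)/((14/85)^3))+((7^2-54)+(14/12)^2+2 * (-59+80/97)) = 612752849/9582048 = 63.95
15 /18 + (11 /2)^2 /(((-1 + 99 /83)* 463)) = 104209/88896 = 1.17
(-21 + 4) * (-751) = 12767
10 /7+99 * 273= 189199/7 = 27028.43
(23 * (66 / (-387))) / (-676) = 253/43602 = 0.01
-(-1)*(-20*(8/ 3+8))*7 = -4480/3 = -1493.33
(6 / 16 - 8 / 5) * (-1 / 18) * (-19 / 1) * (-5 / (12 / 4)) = 931/432 = 2.16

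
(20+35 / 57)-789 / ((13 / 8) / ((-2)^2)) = -1921.54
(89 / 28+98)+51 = 4261/28 = 152.18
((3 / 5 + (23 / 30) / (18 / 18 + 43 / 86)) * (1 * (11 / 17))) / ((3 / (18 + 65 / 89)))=183370/40851 = 4.49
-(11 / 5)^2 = -121/25 = -4.84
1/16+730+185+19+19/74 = 553117/592 = 934.32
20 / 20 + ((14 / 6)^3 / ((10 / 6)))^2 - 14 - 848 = -1625876/2025 = -802.90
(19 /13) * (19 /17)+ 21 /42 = 943/442 = 2.13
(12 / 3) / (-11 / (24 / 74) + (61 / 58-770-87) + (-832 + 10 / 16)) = -2784/1197983 = 0.00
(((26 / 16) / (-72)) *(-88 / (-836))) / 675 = -13/3693600 = 0.00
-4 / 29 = -0.14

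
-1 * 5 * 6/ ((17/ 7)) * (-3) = 630/17 = 37.06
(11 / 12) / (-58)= -11/696 = -0.02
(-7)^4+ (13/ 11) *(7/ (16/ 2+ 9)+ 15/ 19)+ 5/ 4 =2403.67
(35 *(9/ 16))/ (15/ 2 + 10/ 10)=315/136 = 2.32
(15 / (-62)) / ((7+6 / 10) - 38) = 75/9424 = 0.01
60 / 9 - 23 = -49/3 = -16.33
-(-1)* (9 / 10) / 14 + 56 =7849/140 = 56.06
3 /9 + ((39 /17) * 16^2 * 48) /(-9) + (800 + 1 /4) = -2331.65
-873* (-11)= 9603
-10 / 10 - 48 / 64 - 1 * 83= -84.75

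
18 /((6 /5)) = 15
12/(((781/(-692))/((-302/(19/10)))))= 1690.01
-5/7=-0.71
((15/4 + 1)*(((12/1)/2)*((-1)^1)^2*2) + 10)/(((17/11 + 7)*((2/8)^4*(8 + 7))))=94336/705 = 133.81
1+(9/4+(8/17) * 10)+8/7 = 4331/476 = 9.10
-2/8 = -1/4 = -0.25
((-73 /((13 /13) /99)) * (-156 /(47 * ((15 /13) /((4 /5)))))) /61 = 19541808/71675 = 272.64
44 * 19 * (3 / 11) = 228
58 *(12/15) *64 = 2969.60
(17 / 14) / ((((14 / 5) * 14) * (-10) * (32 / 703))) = -11951/175616 = -0.07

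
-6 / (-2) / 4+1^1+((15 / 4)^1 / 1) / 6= 2.38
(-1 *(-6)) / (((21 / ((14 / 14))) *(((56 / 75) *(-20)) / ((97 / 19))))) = -1455/14896 = -0.10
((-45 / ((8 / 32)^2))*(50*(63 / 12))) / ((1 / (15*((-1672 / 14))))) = 338580000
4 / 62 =2/31 = 0.06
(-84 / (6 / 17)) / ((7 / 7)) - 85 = -323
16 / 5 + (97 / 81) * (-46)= -21014/405 = -51.89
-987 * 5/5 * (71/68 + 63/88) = -2598771/1496 = -1737.15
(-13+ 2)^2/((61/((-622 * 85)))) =-6397270/61 = -104873.28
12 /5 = 2.40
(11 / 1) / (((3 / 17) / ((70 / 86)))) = 50.74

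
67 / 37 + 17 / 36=3041/1332 = 2.28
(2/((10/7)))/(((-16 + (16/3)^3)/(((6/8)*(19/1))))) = 10773/73280 = 0.15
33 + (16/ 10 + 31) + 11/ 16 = 5303/80 = 66.29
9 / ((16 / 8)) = 9/2 = 4.50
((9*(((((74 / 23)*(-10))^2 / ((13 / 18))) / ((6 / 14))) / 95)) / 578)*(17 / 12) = 0.78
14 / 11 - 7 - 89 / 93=-6.68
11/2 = 5.50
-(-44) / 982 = 22/491 = 0.04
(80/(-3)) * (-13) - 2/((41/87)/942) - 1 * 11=-450437/123 = -3662.09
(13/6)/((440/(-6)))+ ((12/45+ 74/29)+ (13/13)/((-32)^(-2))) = 39305477/38280 = 1026.79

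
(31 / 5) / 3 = 31/15 = 2.07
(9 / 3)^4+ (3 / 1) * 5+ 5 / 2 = 197/2 = 98.50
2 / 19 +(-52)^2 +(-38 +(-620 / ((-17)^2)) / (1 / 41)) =14156604/5491 = 2578.15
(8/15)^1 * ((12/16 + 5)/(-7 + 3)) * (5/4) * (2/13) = -23/156 = -0.15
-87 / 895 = -0.10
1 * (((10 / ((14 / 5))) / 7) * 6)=150/49 = 3.06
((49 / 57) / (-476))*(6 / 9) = -7/5814 = 0.00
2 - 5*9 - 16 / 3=-145/3 = -48.33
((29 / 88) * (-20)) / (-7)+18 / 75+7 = 8.18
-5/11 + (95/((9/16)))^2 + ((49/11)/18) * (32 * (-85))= 27849.87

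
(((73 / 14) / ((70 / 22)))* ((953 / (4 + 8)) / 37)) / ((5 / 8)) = 765259/135975 = 5.63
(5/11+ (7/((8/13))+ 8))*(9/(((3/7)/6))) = 109935/44 = 2498.52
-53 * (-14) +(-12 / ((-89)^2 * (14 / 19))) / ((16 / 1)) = 329133335/443576 = 742.00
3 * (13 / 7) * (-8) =-312/7 = -44.57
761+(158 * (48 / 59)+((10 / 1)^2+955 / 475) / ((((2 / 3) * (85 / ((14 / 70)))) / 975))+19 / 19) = 236607633/190570 = 1241.58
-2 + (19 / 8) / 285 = -239/120 = -1.99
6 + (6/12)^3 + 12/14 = 391/56 = 6.98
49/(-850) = -49/850 = -0.06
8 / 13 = 0.62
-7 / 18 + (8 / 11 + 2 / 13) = 1267/2574 = 0.49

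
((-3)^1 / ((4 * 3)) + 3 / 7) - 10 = -275/28 = -9.82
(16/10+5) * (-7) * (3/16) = -693/80 = -8.66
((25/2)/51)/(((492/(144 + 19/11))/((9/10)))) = 8015/122672 = 0.07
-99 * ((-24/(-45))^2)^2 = -45056/5625 = -8.01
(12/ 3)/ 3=4/3 = 1.33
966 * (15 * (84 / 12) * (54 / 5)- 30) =1066464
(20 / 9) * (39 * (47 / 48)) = 3055/36 = 84.86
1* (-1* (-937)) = 937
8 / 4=2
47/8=5.88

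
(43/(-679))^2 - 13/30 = -5938063/13831230 = -0.43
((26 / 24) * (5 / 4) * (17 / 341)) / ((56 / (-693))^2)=328185/31744 = 10.34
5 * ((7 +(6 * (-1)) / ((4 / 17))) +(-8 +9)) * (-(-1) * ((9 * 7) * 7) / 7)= -11025/2 = -5512.50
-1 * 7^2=-49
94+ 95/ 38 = 193/2 = 96.50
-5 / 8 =-0.62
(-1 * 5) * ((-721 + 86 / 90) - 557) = 57467/9 = 6385.22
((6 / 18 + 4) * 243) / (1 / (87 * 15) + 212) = 1374165/276661 = 4.97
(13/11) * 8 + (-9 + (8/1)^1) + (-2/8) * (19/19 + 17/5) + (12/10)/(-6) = 787/110 = 7.15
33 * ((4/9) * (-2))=-88/3 = -29.33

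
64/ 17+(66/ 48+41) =6275/136 = 46.14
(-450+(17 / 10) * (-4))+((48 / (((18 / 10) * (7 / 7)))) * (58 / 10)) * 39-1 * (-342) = 29586/5 = 5917.20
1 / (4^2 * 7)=1/112 = 0.01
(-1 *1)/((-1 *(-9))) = -1/9 = -0.11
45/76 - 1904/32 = -4477/76 = -58.91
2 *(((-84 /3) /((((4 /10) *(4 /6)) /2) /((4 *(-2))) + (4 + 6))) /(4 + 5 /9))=-1.23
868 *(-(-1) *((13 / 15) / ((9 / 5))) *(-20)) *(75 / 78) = -217000/27 = -8037.04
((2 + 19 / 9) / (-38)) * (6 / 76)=-37/4332 = -0.01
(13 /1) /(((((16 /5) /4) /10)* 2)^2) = 8125/16 = 507.81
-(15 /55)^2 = -9/121 = -0.07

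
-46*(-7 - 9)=736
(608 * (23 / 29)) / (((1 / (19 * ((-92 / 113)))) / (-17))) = 415548544/3277 = 126807.61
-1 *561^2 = -314721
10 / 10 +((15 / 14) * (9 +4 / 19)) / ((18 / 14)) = 989/114 = 8.68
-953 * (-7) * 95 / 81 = 633745/81 = 7824.01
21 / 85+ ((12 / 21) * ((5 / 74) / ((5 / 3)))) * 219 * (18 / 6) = 340509/22015 = 15.47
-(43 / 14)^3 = -79507/2744 = -28.97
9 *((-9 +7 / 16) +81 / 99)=-12267/176 = -69.70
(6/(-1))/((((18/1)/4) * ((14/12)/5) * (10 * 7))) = -0.08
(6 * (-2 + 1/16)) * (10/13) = -465/52 = -8.94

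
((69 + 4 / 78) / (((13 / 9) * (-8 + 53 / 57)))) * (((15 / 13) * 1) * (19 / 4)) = -131243355/3541564 = -37.06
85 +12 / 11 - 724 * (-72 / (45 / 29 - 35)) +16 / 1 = -7769761/5335 = -1456.38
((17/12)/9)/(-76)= -17/8208 = 0.00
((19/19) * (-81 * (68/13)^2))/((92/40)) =-3745440/3887 = -963.58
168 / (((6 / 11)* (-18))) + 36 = 170/9 = 18.89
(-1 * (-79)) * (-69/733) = -5451/733 = -7.44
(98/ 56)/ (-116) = -7/464 = -0.02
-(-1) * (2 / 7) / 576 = 1/2016 = 0.00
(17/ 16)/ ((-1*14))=-17/224 = -0.08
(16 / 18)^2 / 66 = 32/2673 = 0.01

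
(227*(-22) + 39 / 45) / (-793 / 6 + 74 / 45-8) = 449382/12467 = 36.05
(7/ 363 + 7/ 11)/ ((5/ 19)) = 4522/1815 = 2.49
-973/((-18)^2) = -3.00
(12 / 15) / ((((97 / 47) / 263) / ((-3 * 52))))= -7713264/485 = -15903.64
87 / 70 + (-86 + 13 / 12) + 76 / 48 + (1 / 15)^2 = -258571/3150 = -82.09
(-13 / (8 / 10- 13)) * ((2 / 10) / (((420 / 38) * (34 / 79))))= 19513/435540 = 0.04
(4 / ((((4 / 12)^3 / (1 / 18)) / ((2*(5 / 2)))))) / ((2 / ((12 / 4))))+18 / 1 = 63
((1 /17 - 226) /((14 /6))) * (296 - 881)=6740955/119 = 56646.68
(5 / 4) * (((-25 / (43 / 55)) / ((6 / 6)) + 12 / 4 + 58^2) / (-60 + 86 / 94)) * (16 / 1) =-134801640/119411 = -1128.89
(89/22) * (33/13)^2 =26.07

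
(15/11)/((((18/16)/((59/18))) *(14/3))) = 590/693 = 0.85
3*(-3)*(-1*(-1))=-9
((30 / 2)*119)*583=1040655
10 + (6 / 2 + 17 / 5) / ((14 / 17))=622/35 = 17.77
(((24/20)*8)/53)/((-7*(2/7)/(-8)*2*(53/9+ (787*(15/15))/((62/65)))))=53568/122875465 = 0.00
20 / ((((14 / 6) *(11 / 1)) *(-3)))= -20/77 = -0.26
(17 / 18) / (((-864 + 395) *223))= -17/1882566 = 0.00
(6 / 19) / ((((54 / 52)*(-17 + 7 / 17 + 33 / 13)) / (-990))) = 252824/11799 = 21.43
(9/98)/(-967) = -9/94766 = 0.00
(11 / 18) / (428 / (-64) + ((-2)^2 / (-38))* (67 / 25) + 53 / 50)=-3800/36747 = -0.10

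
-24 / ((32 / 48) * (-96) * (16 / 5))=15/128 = 0.12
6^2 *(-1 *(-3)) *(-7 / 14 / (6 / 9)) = -81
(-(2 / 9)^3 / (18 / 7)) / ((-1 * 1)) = 28/6561 = 0.00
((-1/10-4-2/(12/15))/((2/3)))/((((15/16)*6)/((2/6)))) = -44/75 = -0.59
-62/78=-31/39 = -0.79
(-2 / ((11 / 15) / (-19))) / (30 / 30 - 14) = -570/143 = -3.99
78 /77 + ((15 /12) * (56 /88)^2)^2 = 2081263/1639792 = 1.27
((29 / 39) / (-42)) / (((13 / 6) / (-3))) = 29/1183 = 0.02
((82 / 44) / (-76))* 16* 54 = -4428/209 = -21.19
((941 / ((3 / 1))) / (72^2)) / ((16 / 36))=0.14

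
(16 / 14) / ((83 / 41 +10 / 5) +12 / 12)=164/721 = 0.23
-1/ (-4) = 1/4 = 0.25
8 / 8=1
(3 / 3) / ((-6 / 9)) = -3/2 = -1.50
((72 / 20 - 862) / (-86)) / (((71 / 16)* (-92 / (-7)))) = 60088/351095 = 0.17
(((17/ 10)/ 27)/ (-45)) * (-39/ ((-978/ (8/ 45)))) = -442/44560125 = 0.00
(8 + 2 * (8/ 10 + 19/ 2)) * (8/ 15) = 1144/75 = 15.25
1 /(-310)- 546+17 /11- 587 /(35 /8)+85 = -14169929/23870 = -593.63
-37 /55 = -0.67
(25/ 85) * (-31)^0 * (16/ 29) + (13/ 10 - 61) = -293521/4930 = -59.54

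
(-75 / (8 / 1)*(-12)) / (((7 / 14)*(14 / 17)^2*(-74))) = -4.48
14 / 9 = 1.56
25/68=0.37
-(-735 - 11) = 746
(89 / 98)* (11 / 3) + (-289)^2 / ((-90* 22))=-3769459/97020 = -38.85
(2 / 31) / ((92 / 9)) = 9/1426 = 0.01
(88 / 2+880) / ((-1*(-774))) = 154/129 = 1.19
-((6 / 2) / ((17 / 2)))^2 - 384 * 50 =-5548836/289 = -19200.12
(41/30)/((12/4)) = 41/90 = 0.46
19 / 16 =1.19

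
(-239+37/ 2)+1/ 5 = -2203/10 = -220.30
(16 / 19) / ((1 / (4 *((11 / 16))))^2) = 121/19 = 6.37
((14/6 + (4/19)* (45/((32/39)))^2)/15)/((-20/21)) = -64918861/1459200 = -44.49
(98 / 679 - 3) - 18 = -2023/97 = -20.86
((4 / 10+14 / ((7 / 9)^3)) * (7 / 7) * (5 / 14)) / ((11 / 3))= 11082/3773 = 2.94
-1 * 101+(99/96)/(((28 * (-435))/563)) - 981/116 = -14226833/129920 = -109.50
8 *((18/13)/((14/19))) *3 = 45.10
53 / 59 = 0.90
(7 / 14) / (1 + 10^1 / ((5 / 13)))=1/54 = 0.02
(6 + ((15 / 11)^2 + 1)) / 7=1.27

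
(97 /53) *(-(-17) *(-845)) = -1393405/53 = -26290.66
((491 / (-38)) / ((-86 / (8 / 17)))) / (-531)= -982/7375059 = 0.00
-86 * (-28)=2408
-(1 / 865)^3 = -1/647214625 = 0.00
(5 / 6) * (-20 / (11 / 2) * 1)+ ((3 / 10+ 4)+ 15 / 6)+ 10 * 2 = 23.77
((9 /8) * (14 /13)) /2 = 63/104 = 0.61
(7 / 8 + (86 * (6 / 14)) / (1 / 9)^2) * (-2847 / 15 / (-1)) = 158704117/280 = 566800.42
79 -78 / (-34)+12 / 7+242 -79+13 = 30822/119 = 259.01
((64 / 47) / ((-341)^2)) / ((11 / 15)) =960/60117277 = 0.00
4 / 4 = 1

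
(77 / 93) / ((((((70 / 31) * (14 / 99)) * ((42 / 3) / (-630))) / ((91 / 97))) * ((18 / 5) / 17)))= -401115/776 = -516.90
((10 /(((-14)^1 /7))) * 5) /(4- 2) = -12.50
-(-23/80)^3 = 12167/512000 = 0.02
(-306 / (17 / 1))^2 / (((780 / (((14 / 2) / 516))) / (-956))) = -15057/2795 = -5.39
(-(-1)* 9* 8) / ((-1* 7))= -72/7 = -10.29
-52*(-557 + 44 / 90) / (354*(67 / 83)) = 54042794/533655 = 101.27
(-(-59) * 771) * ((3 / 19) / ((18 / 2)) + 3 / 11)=2759666/209 = 13204.14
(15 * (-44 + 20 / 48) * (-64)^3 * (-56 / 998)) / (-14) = 342753280/499 = 686880.32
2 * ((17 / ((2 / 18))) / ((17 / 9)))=162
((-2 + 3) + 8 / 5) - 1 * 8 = -27/5 = -5.40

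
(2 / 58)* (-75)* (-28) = 2100/29 = 72.41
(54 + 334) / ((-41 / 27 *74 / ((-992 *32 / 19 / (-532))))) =-41568768/3833459 = -10.84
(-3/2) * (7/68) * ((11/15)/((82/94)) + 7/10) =-2653/11152 = -0.24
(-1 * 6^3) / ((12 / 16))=-288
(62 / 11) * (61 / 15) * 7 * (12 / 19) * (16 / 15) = 108.09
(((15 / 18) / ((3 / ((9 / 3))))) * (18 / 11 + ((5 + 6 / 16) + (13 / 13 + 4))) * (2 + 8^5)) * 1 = 86594725/264 = 328010.32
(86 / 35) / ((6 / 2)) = 86/105 = 0.82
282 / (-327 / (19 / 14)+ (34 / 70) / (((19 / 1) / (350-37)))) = -187530/154909 = -1.21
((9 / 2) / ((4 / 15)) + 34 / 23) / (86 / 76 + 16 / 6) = 192489/39836 = 4.83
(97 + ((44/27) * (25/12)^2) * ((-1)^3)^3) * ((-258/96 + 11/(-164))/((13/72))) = -12149851/8856 = -1371.93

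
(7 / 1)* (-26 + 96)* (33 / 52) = 8085/26 = 310.96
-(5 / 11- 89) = 974/11 = 88.55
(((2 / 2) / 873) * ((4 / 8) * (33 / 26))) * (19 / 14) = 209/211848 = 0.00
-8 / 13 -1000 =-13008/13 = -1000.62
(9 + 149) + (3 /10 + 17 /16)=12749/80 = 159.36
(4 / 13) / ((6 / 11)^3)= 1331/702 = 1.90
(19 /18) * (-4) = -38/9 = -4.22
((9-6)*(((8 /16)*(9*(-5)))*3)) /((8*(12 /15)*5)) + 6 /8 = -357/64 = -5.58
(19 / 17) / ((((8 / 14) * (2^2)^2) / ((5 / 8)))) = 665/8704 = 0.08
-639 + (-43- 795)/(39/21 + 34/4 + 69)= -721661/1111 = -649.56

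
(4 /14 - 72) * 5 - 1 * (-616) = 1802/7 = 257.43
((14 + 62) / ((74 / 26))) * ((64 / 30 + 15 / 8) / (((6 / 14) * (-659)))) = -22477/59310 = -0.38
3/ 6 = 1/2 = 0.50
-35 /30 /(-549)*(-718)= -2513/1647 = -1.53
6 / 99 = 2/33 = 0.06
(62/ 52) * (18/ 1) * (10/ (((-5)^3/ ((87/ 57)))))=-16182/6175 = -2.62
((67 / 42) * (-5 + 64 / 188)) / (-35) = 4891/23030 = 0.21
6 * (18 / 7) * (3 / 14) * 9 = 1458/49 = 29.76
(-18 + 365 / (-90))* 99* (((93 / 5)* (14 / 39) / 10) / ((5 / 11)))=-10424029/3250 = -3207.39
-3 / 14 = -0.21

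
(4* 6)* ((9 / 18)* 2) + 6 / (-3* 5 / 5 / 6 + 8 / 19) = -52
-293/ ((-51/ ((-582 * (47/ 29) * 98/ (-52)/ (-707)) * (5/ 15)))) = -9350509/1941927 = -4.82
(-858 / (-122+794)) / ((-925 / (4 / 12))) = 143/310800 = 0.00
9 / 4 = 2.25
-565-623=-1188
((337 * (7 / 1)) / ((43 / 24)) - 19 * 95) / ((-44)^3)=1909/332992 = 0.01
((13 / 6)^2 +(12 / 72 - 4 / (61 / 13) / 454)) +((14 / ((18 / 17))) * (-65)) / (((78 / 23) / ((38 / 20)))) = -476.65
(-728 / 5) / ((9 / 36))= -2912/5 = -582.40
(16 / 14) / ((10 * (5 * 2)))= 2/175 = 0.01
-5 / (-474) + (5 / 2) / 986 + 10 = 4679755/467364 = 10.01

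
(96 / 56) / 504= 1/294 = 0.00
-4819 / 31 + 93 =-1936/31 = -62.45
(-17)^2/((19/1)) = 289/19 = 15.21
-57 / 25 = -2.28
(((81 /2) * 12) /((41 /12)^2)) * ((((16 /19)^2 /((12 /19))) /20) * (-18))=-42.07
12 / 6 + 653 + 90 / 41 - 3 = 26822/41 = 654.20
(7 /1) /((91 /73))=73/13 = 5.62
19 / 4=4.75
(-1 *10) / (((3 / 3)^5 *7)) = -10/7 = -1.43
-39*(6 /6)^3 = -39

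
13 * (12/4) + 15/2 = 93/2 = 46.50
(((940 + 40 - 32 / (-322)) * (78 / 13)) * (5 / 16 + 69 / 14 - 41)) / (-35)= 94795947/15778 = 6008.11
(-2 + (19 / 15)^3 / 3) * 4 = -53564/10125 = -5.29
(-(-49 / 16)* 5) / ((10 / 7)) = 343/32 = 10.72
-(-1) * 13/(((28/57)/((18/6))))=2223/28 = 79.39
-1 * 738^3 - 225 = -401947497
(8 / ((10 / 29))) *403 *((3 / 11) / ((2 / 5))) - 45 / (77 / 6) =490584/77 = 6371.22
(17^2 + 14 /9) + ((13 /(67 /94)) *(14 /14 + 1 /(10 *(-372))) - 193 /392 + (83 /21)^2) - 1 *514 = -331631519/1744680 = -190.08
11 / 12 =0.92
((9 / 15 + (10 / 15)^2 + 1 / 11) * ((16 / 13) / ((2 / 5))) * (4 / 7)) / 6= 8992/27027 = 0.33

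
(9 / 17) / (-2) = -9/34 = -0.26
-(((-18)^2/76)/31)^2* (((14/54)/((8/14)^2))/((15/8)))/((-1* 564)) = 9261/652211480 = 0.00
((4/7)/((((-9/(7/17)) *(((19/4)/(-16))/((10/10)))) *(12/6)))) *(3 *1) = 128/969 = 0.13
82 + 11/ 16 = 1323/16 = 82.69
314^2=98596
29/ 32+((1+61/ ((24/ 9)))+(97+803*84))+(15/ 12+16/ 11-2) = 23786219/352 = 67574.49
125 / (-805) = -0.16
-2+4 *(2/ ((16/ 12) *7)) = -8/7 = -1.14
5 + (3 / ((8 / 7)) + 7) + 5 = 157/8 = 19.62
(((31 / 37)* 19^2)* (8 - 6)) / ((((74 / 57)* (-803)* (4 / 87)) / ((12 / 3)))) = -55496169/1099307 = -50.48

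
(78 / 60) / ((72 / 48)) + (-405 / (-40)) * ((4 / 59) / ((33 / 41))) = 33479/19470 = 1.72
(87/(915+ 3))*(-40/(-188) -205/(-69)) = 299425/992358 = 0.30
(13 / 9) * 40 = 520/9 = 57.78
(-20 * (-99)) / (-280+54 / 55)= -54450/7673 = -7.10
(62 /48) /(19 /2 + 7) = 31/396 = 0.08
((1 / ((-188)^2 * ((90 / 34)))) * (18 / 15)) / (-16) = -17/21206400 = 0.00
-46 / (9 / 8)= -368/9 = -40.89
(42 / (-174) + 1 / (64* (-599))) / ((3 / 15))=-1341905/1111744 = -1.21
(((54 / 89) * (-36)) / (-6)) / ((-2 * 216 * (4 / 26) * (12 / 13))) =-169/2848 = -0.06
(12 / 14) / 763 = 6/5341 = 0.00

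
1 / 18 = 0.06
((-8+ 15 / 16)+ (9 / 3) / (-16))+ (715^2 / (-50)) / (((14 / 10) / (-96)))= 701101.32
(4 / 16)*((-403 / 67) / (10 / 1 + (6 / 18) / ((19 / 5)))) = -22971/154100 = -0.15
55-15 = 40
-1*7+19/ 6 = -23/6 = -3.83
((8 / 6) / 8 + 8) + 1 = 55/6 = 9.17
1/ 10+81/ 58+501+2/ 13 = 502.65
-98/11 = -8.91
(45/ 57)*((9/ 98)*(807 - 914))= -14445/1862 = -7.76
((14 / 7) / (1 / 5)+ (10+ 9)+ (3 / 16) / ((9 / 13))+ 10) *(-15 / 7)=-9425/112 = -84.15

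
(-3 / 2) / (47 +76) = -1/82 = -0.01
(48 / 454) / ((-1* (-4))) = 6/227 = 0.03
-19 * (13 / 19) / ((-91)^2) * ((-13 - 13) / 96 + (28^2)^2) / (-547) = 29503475/16725072 = 1.76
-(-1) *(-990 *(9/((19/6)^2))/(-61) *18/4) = 1443420/22021 = 65.55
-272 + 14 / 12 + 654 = 2299/6 = 383.17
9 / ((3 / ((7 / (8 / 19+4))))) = 19/4 = 4.75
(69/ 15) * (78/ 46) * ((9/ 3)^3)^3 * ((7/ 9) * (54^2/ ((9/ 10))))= 386889048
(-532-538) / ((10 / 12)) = -1284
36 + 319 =355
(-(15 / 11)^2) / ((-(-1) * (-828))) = 25/11132 = 0.00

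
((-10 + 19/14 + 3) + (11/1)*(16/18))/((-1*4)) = -1.03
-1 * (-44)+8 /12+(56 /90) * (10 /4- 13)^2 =1699/15 = 113.27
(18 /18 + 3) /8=1/2 = 0.50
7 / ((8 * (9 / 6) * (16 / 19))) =133/192 = 0.69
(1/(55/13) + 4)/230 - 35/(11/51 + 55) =-996551/1619200 = -0.62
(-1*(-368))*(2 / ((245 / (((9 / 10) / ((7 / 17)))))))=6.57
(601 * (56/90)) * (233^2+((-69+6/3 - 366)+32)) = 906827264/45 = 20151716.98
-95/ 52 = -1.83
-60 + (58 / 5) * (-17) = -1286/5 = -257.20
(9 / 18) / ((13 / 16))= 8/13 = 0.62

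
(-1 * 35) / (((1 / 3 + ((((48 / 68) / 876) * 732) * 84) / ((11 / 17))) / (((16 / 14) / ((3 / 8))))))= -256960/185267 = -1.39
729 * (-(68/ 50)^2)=-842724/625 = -1348.36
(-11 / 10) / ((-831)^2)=-11/6905610 = 0.00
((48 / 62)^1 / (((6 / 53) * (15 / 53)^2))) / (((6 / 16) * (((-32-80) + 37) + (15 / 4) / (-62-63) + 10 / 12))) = -3.07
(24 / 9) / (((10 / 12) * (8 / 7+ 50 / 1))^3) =24696/716917375 = 0.00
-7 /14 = -1/2 = -0.50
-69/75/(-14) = 23/350 = 0.07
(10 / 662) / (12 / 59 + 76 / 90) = 13275/920842 = 0.01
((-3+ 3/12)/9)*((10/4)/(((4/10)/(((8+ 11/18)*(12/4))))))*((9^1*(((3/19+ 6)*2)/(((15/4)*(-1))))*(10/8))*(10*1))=2770625/152 = 18227.80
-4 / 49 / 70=-2/1715 = 0.00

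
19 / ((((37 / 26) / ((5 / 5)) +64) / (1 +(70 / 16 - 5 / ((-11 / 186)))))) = 1954511/74844 = 26.11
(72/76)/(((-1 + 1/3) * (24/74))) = -4.38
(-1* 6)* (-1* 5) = 30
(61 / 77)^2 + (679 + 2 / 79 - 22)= 308038704/468391 = 657.65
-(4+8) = -12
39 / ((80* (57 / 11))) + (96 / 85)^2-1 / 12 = 8475797/6589200 = 1.29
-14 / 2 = -7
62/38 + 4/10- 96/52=229/1235 = 0.19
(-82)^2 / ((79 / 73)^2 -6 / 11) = 394154156/36677 = 10746.63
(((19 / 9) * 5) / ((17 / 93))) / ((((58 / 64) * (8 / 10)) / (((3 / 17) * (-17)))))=-117800/493 = -238.95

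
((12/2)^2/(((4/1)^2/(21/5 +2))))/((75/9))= 837/500 = 1.67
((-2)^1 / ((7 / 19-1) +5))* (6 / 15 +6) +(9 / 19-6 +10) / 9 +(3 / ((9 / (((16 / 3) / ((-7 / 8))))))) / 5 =-470161/165585 = -2.84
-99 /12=-33/4 = -8.25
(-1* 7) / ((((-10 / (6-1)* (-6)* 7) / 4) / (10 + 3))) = -4.33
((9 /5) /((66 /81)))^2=59049/12100 = 4.88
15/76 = 0.20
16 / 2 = 8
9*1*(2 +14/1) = 144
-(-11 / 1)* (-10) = -110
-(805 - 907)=102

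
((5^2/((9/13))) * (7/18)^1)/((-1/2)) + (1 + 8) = -1546/81 = -19.09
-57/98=-0.58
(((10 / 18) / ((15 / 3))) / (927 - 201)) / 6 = 1/39204 = 0.00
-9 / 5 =-1.80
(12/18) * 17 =34/3 = 11.33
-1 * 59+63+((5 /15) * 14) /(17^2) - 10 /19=3.49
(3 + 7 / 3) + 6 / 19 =322/57 = 5.65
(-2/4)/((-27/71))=71/54 = 1.31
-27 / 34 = -0.79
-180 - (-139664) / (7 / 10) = 199340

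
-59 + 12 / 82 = -2413/41 = -58.85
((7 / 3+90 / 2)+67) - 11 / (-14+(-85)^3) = 70216570/614139 = 114.33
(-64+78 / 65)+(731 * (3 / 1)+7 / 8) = 85243/40 = 2131.08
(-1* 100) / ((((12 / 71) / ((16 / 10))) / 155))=-440200/3 = -146733.33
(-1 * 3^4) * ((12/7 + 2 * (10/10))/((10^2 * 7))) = -1053/2450 = -0.43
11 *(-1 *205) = -2255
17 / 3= 5.67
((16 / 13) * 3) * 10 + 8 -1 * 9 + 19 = 714/13 = 54.92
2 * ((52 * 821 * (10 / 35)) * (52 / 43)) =8879936/301 = 29501.45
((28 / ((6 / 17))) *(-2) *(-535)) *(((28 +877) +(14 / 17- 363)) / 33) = 1396317.58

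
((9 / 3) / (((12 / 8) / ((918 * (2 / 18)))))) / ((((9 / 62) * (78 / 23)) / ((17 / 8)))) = 206057/234 = 880.59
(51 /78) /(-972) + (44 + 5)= 1238311/25272 = 49.00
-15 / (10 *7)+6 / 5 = 69/70 = 0.99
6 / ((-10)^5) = -3/50000 = 0.00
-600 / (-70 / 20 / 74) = 88800/7 = 12685.71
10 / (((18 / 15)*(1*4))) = 2.08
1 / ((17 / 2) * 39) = 2/663 = 0.00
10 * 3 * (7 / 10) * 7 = 147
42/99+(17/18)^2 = 4691/3564 = 1.32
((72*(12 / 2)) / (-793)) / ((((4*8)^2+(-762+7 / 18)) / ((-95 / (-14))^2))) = -0.10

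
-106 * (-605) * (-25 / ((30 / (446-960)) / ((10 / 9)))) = 824070500/27 = 30521129.63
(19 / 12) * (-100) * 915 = -144875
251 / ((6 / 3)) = 251/2 = 125.50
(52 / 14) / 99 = 26/693 = 0.04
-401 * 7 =-2807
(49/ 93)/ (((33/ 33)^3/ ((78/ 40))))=637/620 = 1.03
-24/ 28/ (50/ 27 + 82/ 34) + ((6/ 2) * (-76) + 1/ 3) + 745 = 21252586/41097 = 517.13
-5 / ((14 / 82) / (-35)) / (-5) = -205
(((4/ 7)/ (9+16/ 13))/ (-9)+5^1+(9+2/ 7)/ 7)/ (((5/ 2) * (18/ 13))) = 688454/377055 = 1.83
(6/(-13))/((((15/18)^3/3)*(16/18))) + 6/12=-7123/3250 = -2.19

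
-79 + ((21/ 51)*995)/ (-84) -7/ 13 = -223871/2652 = -84.42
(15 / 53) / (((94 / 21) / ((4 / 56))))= 45/9964 = 0.00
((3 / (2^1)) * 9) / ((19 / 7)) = 189/38 = 4.97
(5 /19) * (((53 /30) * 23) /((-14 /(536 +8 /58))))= -4738253/11571 = -409.49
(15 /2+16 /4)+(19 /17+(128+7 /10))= 12012/85 = 141.32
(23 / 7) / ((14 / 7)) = 23/14 = 1.64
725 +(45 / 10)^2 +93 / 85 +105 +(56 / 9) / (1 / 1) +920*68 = 194057753/3060 = 63417.57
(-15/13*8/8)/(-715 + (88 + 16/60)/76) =4275/2644772 = 0.00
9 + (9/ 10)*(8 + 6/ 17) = 1404/85 = 16.52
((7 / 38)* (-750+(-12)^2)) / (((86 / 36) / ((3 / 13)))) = -114534/10621 = -10.78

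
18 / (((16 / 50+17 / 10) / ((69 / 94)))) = 31050/4747 = 6.54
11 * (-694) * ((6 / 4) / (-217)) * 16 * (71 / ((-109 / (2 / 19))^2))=52033344/930721897 = 0.06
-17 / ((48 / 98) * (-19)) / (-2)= -833/912 = -0.91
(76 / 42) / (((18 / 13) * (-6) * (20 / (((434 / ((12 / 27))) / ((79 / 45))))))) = -7657/1264 = -6.06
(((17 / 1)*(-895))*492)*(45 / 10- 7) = 18714450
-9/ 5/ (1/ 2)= -18/5 = -3.60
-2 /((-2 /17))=17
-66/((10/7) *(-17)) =231/85 = 2.72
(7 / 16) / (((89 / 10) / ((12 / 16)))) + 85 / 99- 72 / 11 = -1593029/281952 = -5.65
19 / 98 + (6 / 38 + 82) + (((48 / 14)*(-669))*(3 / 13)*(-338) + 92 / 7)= 333307699/1862 = 179005.21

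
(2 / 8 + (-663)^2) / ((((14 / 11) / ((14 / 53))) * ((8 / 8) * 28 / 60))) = 290115705/1484 = 195495.76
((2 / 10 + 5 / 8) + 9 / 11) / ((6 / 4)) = 241/220 = 1.10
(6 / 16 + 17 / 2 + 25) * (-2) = -67.75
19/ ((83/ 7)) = 133/83 = 1.60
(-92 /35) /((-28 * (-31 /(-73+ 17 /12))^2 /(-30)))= -16971263/1130136 = -15.02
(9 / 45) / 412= 1/2060 = 0.00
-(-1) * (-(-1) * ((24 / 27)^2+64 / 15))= 5.06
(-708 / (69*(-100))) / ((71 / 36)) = 2124/40825 = 0.05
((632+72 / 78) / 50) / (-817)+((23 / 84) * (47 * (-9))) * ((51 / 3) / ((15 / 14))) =-975918813/531050 = -1837.72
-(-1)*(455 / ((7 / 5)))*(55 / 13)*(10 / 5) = 2750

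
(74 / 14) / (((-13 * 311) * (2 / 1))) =-37/56602 = 0.00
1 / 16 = 0.06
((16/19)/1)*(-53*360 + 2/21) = -6410848/399 = -16067.29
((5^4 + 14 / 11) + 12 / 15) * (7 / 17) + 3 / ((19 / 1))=4589842/17765 = 258.36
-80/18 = -40/9 = -4.44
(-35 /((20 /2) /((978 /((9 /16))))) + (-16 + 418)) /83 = -17050/249 = -68.47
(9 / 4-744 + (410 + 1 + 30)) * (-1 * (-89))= -107067/4 = -26766.75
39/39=1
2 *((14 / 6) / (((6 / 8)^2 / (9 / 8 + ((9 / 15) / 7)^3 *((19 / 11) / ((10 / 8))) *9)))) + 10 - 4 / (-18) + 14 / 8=259171093/12127500 = 21.37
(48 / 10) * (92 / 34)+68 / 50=6098/425 = 14.35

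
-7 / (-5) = 7/5 = 1.40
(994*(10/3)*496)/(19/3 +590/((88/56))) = 54232640/12599 = 4304.52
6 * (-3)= -18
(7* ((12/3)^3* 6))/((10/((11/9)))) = 4928/15 = 328.53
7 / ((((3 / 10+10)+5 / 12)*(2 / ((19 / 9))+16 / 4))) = 3990/30221 = 0.13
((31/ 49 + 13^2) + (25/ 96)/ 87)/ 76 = 69423049/31102848 = 2.23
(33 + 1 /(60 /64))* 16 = 8176/15 = 545.07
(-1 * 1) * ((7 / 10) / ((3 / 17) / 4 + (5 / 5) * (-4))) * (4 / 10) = 0.07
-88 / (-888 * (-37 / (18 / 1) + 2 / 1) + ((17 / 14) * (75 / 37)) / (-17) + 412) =-136752/716687 = -0.19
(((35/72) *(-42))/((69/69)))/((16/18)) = -735/32 = -22.97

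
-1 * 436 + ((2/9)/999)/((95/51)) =-124135706/284715 = -436.00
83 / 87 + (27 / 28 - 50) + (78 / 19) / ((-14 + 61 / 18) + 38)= -37714085/786828 = -47.93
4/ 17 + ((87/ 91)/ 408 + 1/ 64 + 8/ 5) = 53967/29120 = 1.85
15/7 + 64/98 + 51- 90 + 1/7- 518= -554.06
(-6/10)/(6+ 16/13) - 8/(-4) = 901/470 = 1.92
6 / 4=3/2 = 1.50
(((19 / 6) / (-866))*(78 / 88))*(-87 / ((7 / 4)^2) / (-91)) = -1653/1633709 = 0.00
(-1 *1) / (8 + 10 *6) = -1/68 = -0.01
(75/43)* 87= 6525/43 = 151.74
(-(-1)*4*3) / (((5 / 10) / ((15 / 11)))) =360/11 = 32.73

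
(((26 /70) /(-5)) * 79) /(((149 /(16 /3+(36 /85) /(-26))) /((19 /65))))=-3779518/61741875 = -0.06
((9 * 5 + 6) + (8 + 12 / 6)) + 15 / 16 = 991/16 = 61.94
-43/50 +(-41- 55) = -4843/50 = -96.86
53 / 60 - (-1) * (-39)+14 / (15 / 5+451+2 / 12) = -1245407/32700 = -38.09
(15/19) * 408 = 6120/19 = 322.11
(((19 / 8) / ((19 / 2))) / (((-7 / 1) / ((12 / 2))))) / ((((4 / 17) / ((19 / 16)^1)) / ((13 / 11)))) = -12597/9856 = -1.28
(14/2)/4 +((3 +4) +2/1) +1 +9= 83/4 = 20.75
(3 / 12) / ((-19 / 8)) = -2/19 = -0.11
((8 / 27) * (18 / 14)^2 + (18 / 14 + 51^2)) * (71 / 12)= 754588/49 = 15399.76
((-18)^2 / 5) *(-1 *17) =-5508/5 = -1101.60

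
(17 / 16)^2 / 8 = 0.14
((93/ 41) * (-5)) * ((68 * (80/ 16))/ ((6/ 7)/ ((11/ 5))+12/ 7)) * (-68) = 137968600/1107 = 124632.88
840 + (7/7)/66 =55441/66 = 840.02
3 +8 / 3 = 17/3 = 5.67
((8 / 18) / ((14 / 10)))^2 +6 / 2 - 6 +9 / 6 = -1.40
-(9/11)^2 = -81/121 = -0.67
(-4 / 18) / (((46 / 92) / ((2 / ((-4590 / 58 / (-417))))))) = -32248/6885 = -4.68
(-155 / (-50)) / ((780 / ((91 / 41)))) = 217/24600 = 0.01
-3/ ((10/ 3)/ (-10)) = 9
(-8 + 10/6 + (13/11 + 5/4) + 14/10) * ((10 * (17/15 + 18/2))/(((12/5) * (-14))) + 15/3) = -41275/8316 = -4.96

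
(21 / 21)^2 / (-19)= -1/19 = -0.05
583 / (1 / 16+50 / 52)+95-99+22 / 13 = 1570042/2769 = 567.01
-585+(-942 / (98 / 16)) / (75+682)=-21706941/37093 = -585.20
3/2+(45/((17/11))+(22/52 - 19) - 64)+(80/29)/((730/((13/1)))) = -24286527/467857 = -51.91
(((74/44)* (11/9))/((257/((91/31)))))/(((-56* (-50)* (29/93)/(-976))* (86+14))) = -29341/111795000 = 0.00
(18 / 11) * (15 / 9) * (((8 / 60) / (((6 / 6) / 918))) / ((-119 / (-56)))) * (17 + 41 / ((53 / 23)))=5465.58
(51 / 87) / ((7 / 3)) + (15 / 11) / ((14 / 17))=8517/4466 = 1.91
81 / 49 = 1.65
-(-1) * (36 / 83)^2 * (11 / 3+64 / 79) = 458352/544231 = 0.84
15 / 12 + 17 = 73/4 = 18.25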